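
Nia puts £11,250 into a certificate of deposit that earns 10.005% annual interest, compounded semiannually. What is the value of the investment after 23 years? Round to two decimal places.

Growth factor = (1 + 0.050025)^46 ≈ 9.44459647947.
A ≈ 11,250 × 9.44459647947 ≈ 106,251.7104.

£106,251.71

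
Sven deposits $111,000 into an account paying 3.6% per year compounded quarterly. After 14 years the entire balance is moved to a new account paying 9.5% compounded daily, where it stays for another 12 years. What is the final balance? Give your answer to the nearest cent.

After 14 years at 3.6%: 111,000 × 1.65160165453 ≈ 183,327.7837.
Then 12 years at 9.5%: 183,327.7837 × 3.12630460469 ≈ 573,138.4942.

$573,138.49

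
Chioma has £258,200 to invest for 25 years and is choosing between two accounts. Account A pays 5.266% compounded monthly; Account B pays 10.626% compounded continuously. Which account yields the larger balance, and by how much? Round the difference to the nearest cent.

A: (1 + 0.05266/12)^300 ≈ 3.71961364004, so 258,200 × 3.71961364004 ≈ 960,404.2419.
B: e^(0.10626·25) = e^2.6565 ≈ 14.24633954953, so 258,200 × 14.24633954953 ≈ 3,678,404.8717.
Difference ≈ 2,718,000.6298 in favor of B.

Account B, by £2,718,000.63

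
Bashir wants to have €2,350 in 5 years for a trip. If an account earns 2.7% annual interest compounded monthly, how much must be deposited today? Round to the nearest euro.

€2,054

Periodic rate = 2.7%/12 = 0.00225; 60 periods.
P = 2,350/(1 + 0.00225)^60 ≈ 2,350/1.144363231 ≈ 2,053.5438.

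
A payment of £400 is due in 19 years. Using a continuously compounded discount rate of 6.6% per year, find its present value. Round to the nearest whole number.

P = A·e^(−rt) = 400·e^(−1.254).
e^(−1.254) ≈ 0.285361067, so P ≈ 114.1444.

£114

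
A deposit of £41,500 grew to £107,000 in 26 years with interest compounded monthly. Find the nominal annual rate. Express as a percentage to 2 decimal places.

(1 + r/12)^312 = 107,000/41,500 = 2.57831.
1 + r/12 = 2.57831^(1/312) ≈ 1.00304, so r/12 ≈ 0.0030403.
r ≈ 12·0.0030403 = 3.64836%.

3.65%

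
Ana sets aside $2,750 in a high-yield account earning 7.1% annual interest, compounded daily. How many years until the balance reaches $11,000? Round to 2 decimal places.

(1 + 0.000194521)^(365t) = 11,000/2,750 = 4.
365t·ln(1 + 0.000194521) = ln(4); 365t = 1.3863/0.000194502 ≈ 7127.4177.
t ≈ 19.5272 years.

19.53 years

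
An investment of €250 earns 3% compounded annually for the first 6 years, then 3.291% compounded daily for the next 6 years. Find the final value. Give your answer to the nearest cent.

€363.68

After 6 years at 3%: 250 × 1.1940523 ≈ 298.5131.
Then 6 years at 3.291%: 298.5131 × 1.21829349 ≈ 363.6765.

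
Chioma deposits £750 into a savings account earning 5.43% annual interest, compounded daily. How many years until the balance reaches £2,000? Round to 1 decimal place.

(1 + 0.000148767)^(365t) = 2,000/750 = 2.6667.
365t·ln(1 + 0.000148767) = ln(2.6667); 365t = 0.98083/0.000148756 ≈ 6593.5416.
t ≈ 18.0645 years.

18.1 years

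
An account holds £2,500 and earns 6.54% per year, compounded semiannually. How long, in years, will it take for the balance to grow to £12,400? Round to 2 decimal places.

We need (1 + 0.0327)^(2t) = 4.96, so 2t = ln 4.96 / ln 1.0327 ≈ 49.7691.
t ≈ 49.7691/2 = 24.8845 years.

24.88 years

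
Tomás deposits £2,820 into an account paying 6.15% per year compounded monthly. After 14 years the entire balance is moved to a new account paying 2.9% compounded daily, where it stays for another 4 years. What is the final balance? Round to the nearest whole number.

Phase 1: 2,820·(1 + 0.005125)^168 ≈ 6,656.1290.
Phase 2: 6,656.1290·(1 + 0.029/365)^1460 ≈ 7,474.7709.

£7,475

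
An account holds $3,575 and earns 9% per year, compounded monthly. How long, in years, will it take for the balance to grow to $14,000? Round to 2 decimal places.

(1 + 0.0075)^(12t) = 14,000/3,575 = 3.9161.
12t·ln(1 + 0.0075) = ln(3.9161); 12t = 1.3651/0.00747201 ≈ 182.6940.
t ≈ 15.2245 years.

15.22 years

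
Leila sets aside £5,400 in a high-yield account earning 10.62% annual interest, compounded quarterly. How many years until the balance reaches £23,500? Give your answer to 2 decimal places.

14.03 years

(1 + 0.02655)^(4t) = 23,500/5,400 = 4.3519.
4t·ln(1 + 0.02655) = ln(4.3519); 4t = 1.4706/0.0262037 ≈ 56.1220.
t ≈ 14.0305 years.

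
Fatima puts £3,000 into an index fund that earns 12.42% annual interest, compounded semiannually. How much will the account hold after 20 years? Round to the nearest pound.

£33,399

Periodic rate = 12.42%/2 = 0.0621; periods = 2·20 = 40.
A = 3,000·(1 + 0.0621)^40 ≈ 3,000·11.133106243 ≈ 33,399.3187.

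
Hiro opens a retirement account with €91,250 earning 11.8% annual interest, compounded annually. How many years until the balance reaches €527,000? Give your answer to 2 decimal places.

We need (1 + 0.118)^t = 5.7753, so t = ln 5.7753 / ln 1.118 ≈ 15.7215.

15.72 years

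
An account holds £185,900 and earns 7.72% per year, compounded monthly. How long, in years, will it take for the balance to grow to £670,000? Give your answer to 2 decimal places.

(1 + 0.00643333)^(12t) = 670,000/185,900 = 3.6041.
12t·ln(1 + 0.00643333) = ln(3.6041); 12t = 1.2821/0.00641273 ≈ 199.9257.
t ≈ 16.6605 years.

16.66 years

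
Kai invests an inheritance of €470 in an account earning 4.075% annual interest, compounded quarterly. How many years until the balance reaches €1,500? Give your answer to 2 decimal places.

We need (1 + 0.0101875)^(4t) = 3.1915, so 4t = ln 3.1915 / ln 1.010188 ≈ 114.4922.
t ≈ 114.4922/4 = 28.6230 years.

28.62 years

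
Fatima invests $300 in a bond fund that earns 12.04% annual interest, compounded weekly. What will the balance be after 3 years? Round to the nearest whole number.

Periodic rate = 12.04%/52 = 0.00231538; periods = 52·3 = 156.
A = 300·(1 + 0.1204/52)^156 ≈ 300·1.43445141 ≈ 430.3354.

$430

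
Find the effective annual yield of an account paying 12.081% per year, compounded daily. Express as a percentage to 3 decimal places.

One year is 365 periods at 0.000330986 each: (1 + 0.000330986)^365 ≈ 1.128388.
EAR = 1.128388 − 1 ≈ 12.83879%.

12.839%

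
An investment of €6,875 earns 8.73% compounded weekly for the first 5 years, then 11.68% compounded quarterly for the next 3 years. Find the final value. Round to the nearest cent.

Phase 1: 6,875·(1 + 0.0873/52)^260 ≈ 10,633.6728.
Phase 2: 10,633.6728·(1 + 0.0292)^12 ≈ 15,020.3697.

€15,020.37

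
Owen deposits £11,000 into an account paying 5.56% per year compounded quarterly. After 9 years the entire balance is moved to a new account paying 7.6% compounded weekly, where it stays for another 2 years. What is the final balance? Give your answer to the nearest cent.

£21,046.59

After 9 years at 5.56%: 11,000 × 1.6437070957 ≈ 18,080.7781.
Then 2 years at 7.6%: 18,080.7781 × 1.1640310581 ≈ 21,046.5872.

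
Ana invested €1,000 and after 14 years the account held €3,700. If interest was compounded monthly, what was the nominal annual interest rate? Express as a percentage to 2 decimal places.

The 168-period growth factor is 3,700/1,000 = 3.7.
r/12 = 3.7^(1/168) − 1 ≈ 0.0078181, so r ≈ 12·0.0078181 = 9.38172%.

9.38%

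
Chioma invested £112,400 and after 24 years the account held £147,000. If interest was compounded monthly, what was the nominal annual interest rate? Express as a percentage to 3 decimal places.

(1 + r/12)^288 = 147,000/112,400 = 1.30783.
1 + r/12 = 1.30783^(1/288) ≈ 1.000932, so r/12 ≈ 0.00093227.
r ≈ 12·0.00093227 = 1.11872%.

1.119%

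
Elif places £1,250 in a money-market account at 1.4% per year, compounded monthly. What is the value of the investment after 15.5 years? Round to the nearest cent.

£1,552.73

Periodic rate = 1.4%/12 = 0.00116667; periods = 12·15.5 = 186.
A = 1,250·(1 + 0.014/12)^186 ≈ 1,250·1.242186974 ≈ 1,552.7337.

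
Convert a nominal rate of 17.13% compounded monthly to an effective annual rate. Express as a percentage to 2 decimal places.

EAR = (1 + 17.13%/12)^12 − 1 = (1 + 0.014275)^12 − 1.
(1 + 0.014275)^12 ≈ 1.18541, so EAR ≈ 18.54102%.

18.54%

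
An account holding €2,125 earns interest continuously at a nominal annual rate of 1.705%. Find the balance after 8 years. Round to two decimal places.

A = P·e^(rt) = 2,125·e^(0.01705·8) = 2,125·e^0.1364.
e^0.1364 ≈ 1.146140258, so A ≈ 2,435.5480.

€2,435.55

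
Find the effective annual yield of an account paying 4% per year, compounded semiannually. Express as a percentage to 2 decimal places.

One year is 2 periods at 0.02 each: (1 + 0.02)^2 ≈ 1.0404.
EAR = 1.0404 − 1 ≈ 4.04000%.

4.04%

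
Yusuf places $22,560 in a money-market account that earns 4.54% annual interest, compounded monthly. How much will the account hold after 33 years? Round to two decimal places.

$100,640.17

Periodic rate = 4.54%/12 = 0.00378333; periods = 12·33 = 396.
A = 22,560·(1 + 0.0454/12)^396 ≈ 22,560·4.46100034283 ≈ 100,640.1677.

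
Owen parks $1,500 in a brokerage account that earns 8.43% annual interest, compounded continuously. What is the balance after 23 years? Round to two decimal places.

A = P·e^(rt) = 1,500·e^(0.0843·23) = 1,500·e^1.9389.
e^1.9389 ≈ 6.9511005531, so A ≈ 10,426.6508.

$10,426.65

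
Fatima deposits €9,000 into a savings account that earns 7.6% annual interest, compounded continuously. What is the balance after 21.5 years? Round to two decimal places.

€46,118.98

A = P·e^(rt) = 9,000·e^(0.076·21.5) = 9,000·e^1.634.
e^1.634 ≈ 5.1243311029, so A ≈ 46,118.9799.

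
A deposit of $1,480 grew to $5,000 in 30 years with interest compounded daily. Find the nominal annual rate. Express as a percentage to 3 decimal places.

4.058%

The 10950-period growth factor is 5,000/1,480 = 3.37838.
r/365 = 3.37838^(1/10950) − 1 ≈ 0.000111184, so r ≈ 365·0.000111184 = 4.05821%.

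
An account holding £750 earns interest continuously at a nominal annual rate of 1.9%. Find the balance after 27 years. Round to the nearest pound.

A = P·e^(rt) = 750·e^(0.019·27) = 750·e^0.513.
e^0.513 ≈ 1.67029457, so A ≈ 1,252.7209.

£1,253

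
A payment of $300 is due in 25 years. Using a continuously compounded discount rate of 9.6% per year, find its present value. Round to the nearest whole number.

$27

P = A·e^(−rt) = 300·e^(−2.4).
e^(−2.4) ≈ 0.0907179533, so P ≈ 27.2154.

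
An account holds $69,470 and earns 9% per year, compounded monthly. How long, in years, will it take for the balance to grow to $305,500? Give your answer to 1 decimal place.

16.5 years

(1 + 0.0075)^(12t) = 305,500/69,470 = 4.3976.
12t·ln(1 + 0.0075) = ln(4.3976); 12t = 1.4811/0.00747201 ≈ 198.2136.
t ≈ 16.5178 years.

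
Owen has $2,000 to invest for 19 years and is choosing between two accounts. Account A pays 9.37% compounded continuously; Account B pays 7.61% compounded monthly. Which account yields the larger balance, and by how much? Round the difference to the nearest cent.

Account A, by $3,410.61

A: e^(0.0937·19) = e^1.7803 ≈ 5.9316356424, so 2,000 × 5.9316356424 ≈ 11,863.2713.
B: (1 + 0.0761/12)^228 ≈ 4.226332448, so 2,000 × 4.226332448 ≈ 8,452.6649.
Difference ≈ 3,410.6064 in favor of A.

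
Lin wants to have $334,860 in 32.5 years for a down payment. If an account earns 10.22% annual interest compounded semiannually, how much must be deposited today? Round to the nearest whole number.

$13,122

Periodic rate = 10.22%/2 = 0.0511; 65 periods.
P = 334,860/(1 + 0.0511)^65 ≈ 334,860/25.5189232469 ≈ 13,122.0270.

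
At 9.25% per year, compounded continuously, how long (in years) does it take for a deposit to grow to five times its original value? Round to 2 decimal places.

e^(0.0925t) = 5, so 0.0925t = ln 5 ≈ 1.6094.
t ≈ 1.6094/0.0925 ≈ 17.3993.

17.40 years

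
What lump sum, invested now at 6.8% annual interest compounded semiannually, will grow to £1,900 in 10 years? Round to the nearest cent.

£973.52

Periodic rate = 6.8%/2 = 0.034; 20 periods.
P = 1,900/(1 + 0.034)^20 ≈ 1,900/1.951689723 ≈ 973.5154.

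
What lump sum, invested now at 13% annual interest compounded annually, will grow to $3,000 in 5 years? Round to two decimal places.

Annual rate = 13% = 0.13; 5 periods.
P = 3,000/(1 + 0.13)^5 ≈ 3,000/1.842435179 ≈ 1,628.2798.

$1,628.28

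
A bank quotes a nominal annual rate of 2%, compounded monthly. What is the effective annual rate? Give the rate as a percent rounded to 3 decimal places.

EAR = (1 + 2%/12)^12 − 1 = (1 + 0.00166667)^12 − 1.
(1 + 0.00166667)^12 ≈ 1.020184, so EAR ≈ 2.01844%.

2.018%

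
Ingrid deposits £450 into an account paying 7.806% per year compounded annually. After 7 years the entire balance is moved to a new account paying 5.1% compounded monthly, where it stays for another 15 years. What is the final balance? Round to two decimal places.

Phase 1: 450·(1 + 0.07806)^7 ≈ 761.5756.
Phase 2: 761.5756·(1 + 0.00425)^180 ≈ 1,633.9709.

£1,633.97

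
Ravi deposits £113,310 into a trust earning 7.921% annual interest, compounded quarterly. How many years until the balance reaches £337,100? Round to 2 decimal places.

We need (1 + 0.0198025)^(4t) = 2.975, so 4t = ln 2.975 / ln 1.019802 ≈ 55.5996.
t ≈ 55.5996/4 = 13.8999 years.

13.90 years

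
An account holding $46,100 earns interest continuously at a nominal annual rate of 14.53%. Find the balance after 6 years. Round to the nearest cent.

A = P·e^(rt) = 46,100·e^(0.1453·6) = 46,100·e^0.8718.
e^0.8718 ≈ 2.39121116218, so A ≈ 110,234.8346.

$110,234.83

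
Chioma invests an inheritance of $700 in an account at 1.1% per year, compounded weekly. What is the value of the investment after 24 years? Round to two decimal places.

Growth factor = (1 + 0.011/52)^1248 ≈ 1.30209184.
A ≈ 700 × 1.30209184 ≈ 911.4643.

$911.46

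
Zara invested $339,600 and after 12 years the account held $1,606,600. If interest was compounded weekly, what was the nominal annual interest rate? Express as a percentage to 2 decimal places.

12.97%

The 624-period growth factor is 1,606,600/339,600 = 4.73086.
r/52 = 4.73086^(1/624) − 1 ≈ 0.00249366, so r ≈ 52·0.00249366 = 12.96703%.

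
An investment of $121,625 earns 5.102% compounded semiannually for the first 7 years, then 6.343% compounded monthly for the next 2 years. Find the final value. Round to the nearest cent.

$196,395.24

Phase 1: 121,625·(1 + 0.02551)^14 ≈ 173,053.9227.
Phase 2: 173,053.9227·(1 + 0.06343/12)^24 ≈ 196,395.2351.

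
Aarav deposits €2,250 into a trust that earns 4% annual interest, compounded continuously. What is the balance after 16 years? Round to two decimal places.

€4,267.08

A = P·e^(rt) = 2,250·e^(0.04·16) = 2,250·e^0.64.
e^0.64 ≈ 1.896480879, so A ≈ 4,267.0820.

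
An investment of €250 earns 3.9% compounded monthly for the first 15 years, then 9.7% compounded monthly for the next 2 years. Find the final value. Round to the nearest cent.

After 15 years at 3.9%: 250 × 1.79328912 ≈ 448.3223.
Then 2 years at 9.7%: 448.3223 × 1.2131498 ≈ 543.8821.

€543.88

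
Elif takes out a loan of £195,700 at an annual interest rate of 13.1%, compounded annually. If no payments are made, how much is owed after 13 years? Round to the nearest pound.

Annual rate = 13.1% = 0.131; years = 13.
A = 195,700·(1 + 0.131)^13 ≈ 195,700·4.95466007369 ≈ 969,626.9764.

£969,627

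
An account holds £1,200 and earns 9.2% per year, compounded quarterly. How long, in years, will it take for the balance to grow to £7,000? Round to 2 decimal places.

19.39 years

(1 + 0.023)^(4t) = 7,000/1,200 = 5.8333.
4t·ln(1 + 0.023) = ln(5.8333); 4t = 1.7636/0.0227395 ≈ 77.5562.
t ≈ 19.3891 years.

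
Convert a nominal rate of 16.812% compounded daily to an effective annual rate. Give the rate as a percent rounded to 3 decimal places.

18.303%

EAR = (1 + 16.812%/365)^365 − 1 = (1 + 0.000460603)^365 − 1.
(1 + 0.000460603)^365 ≈ 1.183033, so EAR ≈ 18.30328%.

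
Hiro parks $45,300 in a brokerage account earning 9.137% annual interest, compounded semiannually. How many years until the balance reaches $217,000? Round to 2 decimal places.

(1 + 0.045685)^(2t) = 217,000/45,300 = 4.7903.
2t·ln(1 + 0.045685) = ln(4.7903); 2t = 1.5666/0.0446722 ≈ 35.0686.
t ≈ 17.5343 years.

17.53 years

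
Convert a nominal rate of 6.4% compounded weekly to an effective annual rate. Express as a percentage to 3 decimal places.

6.605%

EAR = (1 + 6.4%/52)^52 − 1 = (1 + 0.00123077)^52 − 1.
(1 + 0.00123077)^52 ≈ 1.06605, so EAR ≈ 6.60504%.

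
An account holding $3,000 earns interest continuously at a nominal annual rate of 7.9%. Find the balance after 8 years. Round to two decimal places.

$5,644.11

A = P·e^(rt) = 3,000·e^(0.079·8) = 3,000·e^0.632.
e^0.632 ≈ 1.881369558, so A ≈ 5,644.1087.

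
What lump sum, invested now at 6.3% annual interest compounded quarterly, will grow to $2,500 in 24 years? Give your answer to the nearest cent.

Growth factor = (1 + 0.01575)^96 ≈ 4.482659753.
P = 2,500/4.482659753 ≈ 557.7046.

$557.70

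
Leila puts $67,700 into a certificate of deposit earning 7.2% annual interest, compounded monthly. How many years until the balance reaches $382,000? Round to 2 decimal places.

We need (1 + 0.006)^(12t) = 5.6425, so 12t = ln 5.6425 / ln 1.006 ≈ 289.2534.
t ≈ 289.2534/12 = 24.1044 years.

24.10 years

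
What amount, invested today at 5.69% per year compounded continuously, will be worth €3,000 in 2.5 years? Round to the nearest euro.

€2,602

P = A·e^(−rt) = 3,000·e^(−0.14225).
e^(−0.14225) ≈ 0.8674043783, so P ≈ 2,602.2131.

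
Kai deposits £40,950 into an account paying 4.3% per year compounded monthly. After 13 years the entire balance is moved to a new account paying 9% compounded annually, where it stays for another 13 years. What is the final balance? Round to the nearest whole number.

£219,349

After 13 years at 4.3%: 40,950 × 1.74717612979 ≈ 71,546.8625.
Then 13 years at 9%: 71,546.8625 × 3.06580461214 ≈ 219,348.7011.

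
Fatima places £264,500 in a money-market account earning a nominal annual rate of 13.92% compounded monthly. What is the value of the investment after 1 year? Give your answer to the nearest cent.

£303,760.66

Periodic rate = 13.92%/12 = 0.0116; periods = 12·1 = 12.
A = 264,500·(1 + 0.0116)^12 ≈ 264,500·1.14843348841 ≈ 303,760.6577.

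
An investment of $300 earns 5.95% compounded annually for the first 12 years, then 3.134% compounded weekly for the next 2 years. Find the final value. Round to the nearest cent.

$639.07

Phase 1: 300·(1 + 0.0595)^12 ≈ 600.2509.
Phase 2: 600.2509·(1 + 0.03134/52)^104 ≈ 639.0667.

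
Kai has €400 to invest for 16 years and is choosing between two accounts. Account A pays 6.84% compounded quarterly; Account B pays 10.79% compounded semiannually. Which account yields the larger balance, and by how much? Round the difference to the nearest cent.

A: (1 + 0.0171)^64 ≈ 2.959878445, so 400 × 2.959878445 ≈ 1,183.9514.
B: (1 + 0.05395)^32 ≈ 5.373289771, so 400 × 5.373289771 ≈ 2,149.3159.
Difference ≈ 965.3645 in favor of B.

Account B, by €965.36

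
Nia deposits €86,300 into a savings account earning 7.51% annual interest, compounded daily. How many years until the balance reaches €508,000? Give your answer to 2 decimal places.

(1 + 0.000205753)^(365t) = 508,000/86,300 = 5.8864.
365t·ln(1 + 0.000205753) = ln(5.8864); 365t = 1.7727/0.000205732 ≈ 8616.3047.
t ≈ 23.6063 years.

23.61 years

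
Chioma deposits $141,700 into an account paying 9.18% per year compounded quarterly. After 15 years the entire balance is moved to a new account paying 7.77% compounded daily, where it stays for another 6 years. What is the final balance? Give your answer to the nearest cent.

After 15 years at 9.18%: 141,700 × 3.90179457674 ≈ 552,884.2915.
Then 6 years at 7.77%: 552,884.2915 × 1.59384667272 ≈ 881,212.7884.

$881,212.79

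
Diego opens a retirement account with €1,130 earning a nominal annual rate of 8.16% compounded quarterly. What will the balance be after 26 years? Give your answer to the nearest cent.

€9,230.08

Periodic rate = 8.16%/4 = 0.0204; periods = 4·26 = 104.
A = 1,130·(1 + 0.0204)^104 ≈ 1,130·8.168208097 ≈ 9,230.0752.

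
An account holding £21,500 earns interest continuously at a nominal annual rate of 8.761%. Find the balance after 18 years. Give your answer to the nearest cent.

£104,066.79

A = P·e^(rt) = 21,500·e^(0.08761·18) = 21,500·e^1.57698.
e^1.57698 ≈ 4.84031596199, so A ≈ 104,066.7932.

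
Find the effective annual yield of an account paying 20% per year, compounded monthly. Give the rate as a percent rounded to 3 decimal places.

One year is 12 periods at 0.0166667 each: (1 + 0.0166667)^12 ≈ 1.219391.
EAR = 1.219391 − 1 ≈ 21.93911%.

21.939%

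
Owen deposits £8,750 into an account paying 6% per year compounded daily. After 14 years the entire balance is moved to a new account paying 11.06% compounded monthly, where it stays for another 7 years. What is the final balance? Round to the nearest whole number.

£43,800

Phase 1: 8,750·(1 + 0.06/365)^5110 ≈ 20,266.8119.
Phase 2: 20,266.8119·(1 + 0.1106/12)^84 ≈ 43,800.2124.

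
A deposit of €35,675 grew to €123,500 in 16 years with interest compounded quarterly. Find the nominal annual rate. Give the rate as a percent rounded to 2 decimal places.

(1 + r/4)^64 = 123,500/35,675 = 3.46181.
1 + r/4 = 3.46181^(1/64) ≈ 1.019592, so r/4 ≈ 0.0195924.
r ≈ 4·0.0195924 = 7.83698%.

7.84%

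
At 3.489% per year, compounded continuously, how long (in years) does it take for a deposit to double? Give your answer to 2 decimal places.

e^(0.03489t) = 2, so 0.03489t = ln 2 ≈ 0.69315.
t ≈ 0.69315/0.03489 ≈ 19.8666.

19.87 years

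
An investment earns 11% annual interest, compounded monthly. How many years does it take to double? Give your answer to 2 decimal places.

6.33 years

(1 + 0.00916667)^(12t) = 2.
12t = ln 2 / ln(1 + 0.00916667) ≈ 0.69315/0.00912491 ≈ 75.9621.
t ≈ 6.3302.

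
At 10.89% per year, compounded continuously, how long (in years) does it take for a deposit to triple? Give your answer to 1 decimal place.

10.1 years

e^(0.1089t) = 3, so 0.1089t = ln 3 ≈ 1.0986.
t ≈ 1.0986/0.1089 ≈ 10.0883.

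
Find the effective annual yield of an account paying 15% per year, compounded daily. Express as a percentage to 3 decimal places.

16.180%

EAR = (1 + 15%/365)^365 − 1 = (1 + 0.000410959)^365 − 1.
(1 + 0.000410959)^365 ≈ 1.161798, so EAR ≈ 16.17984%.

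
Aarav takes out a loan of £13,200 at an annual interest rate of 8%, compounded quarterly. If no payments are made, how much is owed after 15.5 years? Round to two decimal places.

£45,059.31

Periodic rate = 8%/4 = 0.02; periods = 4·15.5 = 62.
A = 13,200·(1 + 0.02)^62 ≈ 13,200·3.4135844322 ≈ 45,059.3145.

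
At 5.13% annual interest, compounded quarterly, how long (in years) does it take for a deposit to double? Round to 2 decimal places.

13.60 years

(1 + 0.012825)^(4t) = 2.
4t = ln 2 / ln(1 + 0.012825) ≈ 0.69315/0.0127435 ≈ 54.3924.
t ≈ 13.5981.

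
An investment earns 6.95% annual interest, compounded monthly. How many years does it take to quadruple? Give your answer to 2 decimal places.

20.00 years

(1 + 0.00579167)^(12t) = 4.
12t = ln 4 / ln(1 + 0.00579167) ≈ 1.3863/0.00577496 ≈ 240.0527.
t ≈ 20.0044.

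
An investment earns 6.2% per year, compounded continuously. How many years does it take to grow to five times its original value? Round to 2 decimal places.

25.96 years

e^(0.062t) = 5, so 0.062t = ln 5 ≈ 1.6094.
t ≈ 1.6094/0.062 ≈ 25.9587.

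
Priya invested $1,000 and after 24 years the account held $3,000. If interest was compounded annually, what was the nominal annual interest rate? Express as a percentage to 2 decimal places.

4.68%

The 24-period growth factor is 3,000/1,000 = 3.
r = 3^(1/24) − 1 ≈ 0.0468394, i.e. 4.68394%.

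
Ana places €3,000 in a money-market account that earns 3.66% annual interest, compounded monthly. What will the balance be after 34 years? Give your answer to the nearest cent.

€10,392.85

Growth factor = (1 + 0.00305)^408 ≈ 3.4642845764.
A ≈ 3,000 × 3.4642845764 ≈ 10,392.8537.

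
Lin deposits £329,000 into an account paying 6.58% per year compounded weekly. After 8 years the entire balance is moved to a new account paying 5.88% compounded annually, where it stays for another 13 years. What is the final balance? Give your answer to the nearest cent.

Phase 1: 329,000·(1 + 0.0658/52)^416 ≈ 556,754.8304.
Phase 2: 556,754.8304·(1 + 0.0588)^13 ≈ 1,170,159.6483.

£1,170,159.65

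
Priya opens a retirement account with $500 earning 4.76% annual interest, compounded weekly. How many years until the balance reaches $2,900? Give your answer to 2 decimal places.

36.95 years

We need (1 + 0.000915385)^(52t) = 5.8, so 52t = ln 5.8 / ln 1.000915 ≈ 1921.2278.
t ≈ 1921.2278/52 = 36.9467 years.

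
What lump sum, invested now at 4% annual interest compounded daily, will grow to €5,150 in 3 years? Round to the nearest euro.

€4,568

Periodic rate = 4%/365 = 0.000109589; 1095 periods.
P = 5,150/(1 + 0.04/365)^1095 ≈ 5,150/1.127489438 ≈ 4,567.6703.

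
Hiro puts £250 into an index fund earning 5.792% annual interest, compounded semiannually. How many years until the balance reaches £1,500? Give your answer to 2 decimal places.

(1 + 0.02896)^(2t) = 1,500/250 = 6.
2t·ln(1 + 0.02896) = ln(6); 2t = 1.7918/0.0285486 ≈ 62.7618.
t ≈ 31.3809 years.

31.38 years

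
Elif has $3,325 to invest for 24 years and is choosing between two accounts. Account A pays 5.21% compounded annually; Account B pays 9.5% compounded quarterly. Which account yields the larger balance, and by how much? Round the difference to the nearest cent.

A: (1 + 0.0521)^24 ≈ 3.3835180249, so 3,325 × 3.3835180249 ≈ 11,250.1974.
B: (1 + 0.02375)^96 ≈ 9.5195368154, so 3,325 × 9.5195368154 ≈ 31,652.4599.
Difference ≈ 20,402.2625 in favor of B.

Account B, by $20,402.26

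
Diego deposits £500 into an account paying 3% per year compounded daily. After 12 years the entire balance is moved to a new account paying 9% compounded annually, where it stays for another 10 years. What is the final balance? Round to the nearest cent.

After 12 years at 3%: 500 × 1.43330821 ≈ 716.6541.
Then 10 years at 9%: 716.6541 × 2.367363675 ≈ 1,696.5809.

£1,696.58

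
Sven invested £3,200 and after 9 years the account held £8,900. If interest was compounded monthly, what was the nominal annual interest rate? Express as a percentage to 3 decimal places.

11.420%

The 108-period growth factor is 8,900/3,200 = 2.78125.
r/12 = 2.78125^(1/108) − 1 ≈ 0.0095163, so r ≈ 12·0.0095163 = 11.41955%.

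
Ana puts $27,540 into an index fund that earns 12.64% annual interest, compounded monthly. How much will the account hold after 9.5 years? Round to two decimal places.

Periodic rate = 12.64%/12 = 0.0105333; periods = 12·9.5 = 114.
A = 27,540·(1 + 0.1264/12)^114 ≈ 27,540·3.301971944 ≈ 90,936.3073.

$90,936.31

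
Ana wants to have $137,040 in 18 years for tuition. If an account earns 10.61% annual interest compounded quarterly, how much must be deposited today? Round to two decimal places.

$20,808.52

Growth factor = (1 + 0.026525)^72 ≈ 6.58576464983.
P = 137,040/6.58576464983 ≈ 20,808.5177.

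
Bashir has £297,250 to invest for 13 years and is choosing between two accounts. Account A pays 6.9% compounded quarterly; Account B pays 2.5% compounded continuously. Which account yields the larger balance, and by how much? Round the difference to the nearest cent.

Account A, by £311,969.71

A: (1 + 0.01725)^52 ≈ 2.43355027782, so 297,250 × 2.43355027782 ≈ 723,372.8201.
B: e^(0.025·13) = e^0.325 ≈ 1.38403064598, so 297,250 × 1.38403064598 ≈ 411,403.1095.
Difference ≈ 311,969.7106 in favor of A.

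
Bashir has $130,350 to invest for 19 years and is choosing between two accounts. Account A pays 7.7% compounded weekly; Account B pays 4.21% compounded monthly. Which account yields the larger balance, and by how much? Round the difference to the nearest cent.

Account A growth factor: (1 + 0.077/52)^988 ≈ 4.31422578967; balance ≈ 562,359.3317.
Account B growth factor: (1 + 0.0421/12)^228 ≈ 2.22220537581; balance ≈ 289,664.4707.
Account A is larger by 272,694.8609.

Account A, by $272,694.86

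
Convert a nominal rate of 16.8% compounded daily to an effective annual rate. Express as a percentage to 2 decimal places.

One year is 365 periods at 0.000460274 each: (1 + 0.000460274)^365 ≈ 1.182891.
EAR = 1.182891 − 1 ≈ 18.28909%.

18.29%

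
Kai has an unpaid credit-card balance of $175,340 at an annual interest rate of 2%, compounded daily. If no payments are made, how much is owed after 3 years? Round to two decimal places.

Periodic rate = 2%/365 = 0.0000547945; periods = 365·3 = 1095.
A = 175,340·(1 + 0.02/365)^1095 ≈ 175,340·1.06183480113 ≈ 186,182.1140.

$186,182.11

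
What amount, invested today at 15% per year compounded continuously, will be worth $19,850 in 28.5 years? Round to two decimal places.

P = A·e^(−rt) = 19,850·e^(−4.275).
e^(−4.275) ≈ 0.013912048719, so P ≈ 276.1542.

$276.15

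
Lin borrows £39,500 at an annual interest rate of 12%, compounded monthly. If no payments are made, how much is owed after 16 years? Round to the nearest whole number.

Periodic rate = 12%/12 = 0.01; periods = 12·16 = 192.
A = 39,500·(1 + 0.01)^192 ≈ 39,500·6.75621974155 ≈ 266,870.6798.

£266,871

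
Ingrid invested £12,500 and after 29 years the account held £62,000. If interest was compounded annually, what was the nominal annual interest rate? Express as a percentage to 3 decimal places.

(1 + r)^29 = 62,000/12,500 = 4.96.
1 + r = 4.96^(1/29) ≈ 1.056774, so r ≈ 0.056774.
r ≈ 5.67740%.

5.677%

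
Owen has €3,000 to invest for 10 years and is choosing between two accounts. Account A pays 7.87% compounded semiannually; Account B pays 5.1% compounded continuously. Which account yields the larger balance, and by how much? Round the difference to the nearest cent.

A: (1 + 0.03935)^20 ≈ 2.163896118, so 3,000 × 2.163896118 ≈ 6,491.6884.
B: e^(0.051·10) = e^0.51 ≈ 1.665291195, so 3,000 × 1.665291195 ≈ 4,995.8736.
Difference ≈ 1,495.8148 in favor of A.

Account A, by €1,495.81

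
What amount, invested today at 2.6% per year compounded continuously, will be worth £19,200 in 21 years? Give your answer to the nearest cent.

£11,121.83

P = A·e^(−rt) = 19,200·e^(−0.546).
e^(−0.546) ≈ 0.57926223138, so P ≈ 11,121.8348.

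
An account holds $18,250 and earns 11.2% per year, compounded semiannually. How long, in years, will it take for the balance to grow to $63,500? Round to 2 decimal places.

(1 + 0.056)^(2t) = 63,500/18,250 = 3.4795.
2t·ln(1 + 0.056) = ln(3.4795); 2t = 1.2469/0.0544882 ≈ 22.8834.
t ≈ 11.4417 years.

11.44 years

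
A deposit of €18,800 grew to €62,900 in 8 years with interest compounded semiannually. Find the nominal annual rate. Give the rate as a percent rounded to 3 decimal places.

(1 + r/2)^16 = 62,900/18,800 = 3.34574.
1 + r/2 = 3.34574^(1/16) ≈ 1.078402, so r/2 ≈ 0.0784023.
r ≈ 2·0.0784023 = 15.68046%.

15.680%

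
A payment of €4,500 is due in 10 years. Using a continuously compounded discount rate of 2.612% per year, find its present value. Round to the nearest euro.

€3,466

P = A·e^(−rt) = 4,500·e^(−0.2612).
e^(−0.2612) ≈ 0.7701268788, so P ≈ 3,465.5710.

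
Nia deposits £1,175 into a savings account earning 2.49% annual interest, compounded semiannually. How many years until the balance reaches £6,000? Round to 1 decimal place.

We need (1 + 0.01245)^(2t) = 5.1064, so 2t = ln 5.1064 / ln 1.01245 ≈ 131.7767.
t ≈ 131.7767/2 = 65.8884 years.

65.9 years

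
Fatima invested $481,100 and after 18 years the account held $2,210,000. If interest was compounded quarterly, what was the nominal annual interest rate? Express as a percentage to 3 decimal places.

8.561%

(1 + r/4)^72 = 2,210,000/481,100 = 4.59364.
1 + r/4 = 4.59364^(1/72) ≈ 1.021402, so r/4 ≈ 0.0214018.
r ≈ 4·0.0214018 = 8.56072%.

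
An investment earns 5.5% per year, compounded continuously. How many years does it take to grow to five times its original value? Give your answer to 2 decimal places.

29.26 years

e^(0.055t) = 5, so 0.055t = ln 5 ≈ 1.6094.
t ≈ 1.6094/0.055 ≈ 29.2625.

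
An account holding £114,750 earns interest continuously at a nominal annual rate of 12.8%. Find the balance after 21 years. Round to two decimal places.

A = P·e^(rt) = 114,750·e^(0.128·21) = 114,750·e^2.688.
e^2.688 ≈ 14.70224201232, so A ≈ 1,687,082.2709.

£1,687,082.27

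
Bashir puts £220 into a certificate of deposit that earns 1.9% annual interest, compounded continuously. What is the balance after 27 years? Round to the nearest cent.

£367.46

A = P·e^(rt) = 220·e^(0.019·27) = 220·e^0.513.
e^0.513 ≈ 1.67029457, so A ≈ 367.4648.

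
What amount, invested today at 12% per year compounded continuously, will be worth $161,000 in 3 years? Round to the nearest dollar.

$112,326

P = A·e^(−rt) = 161,000·e^(−0.36).
e^(−0.36) ≈ 0.697676326071, so P ≈ 112,325.8885.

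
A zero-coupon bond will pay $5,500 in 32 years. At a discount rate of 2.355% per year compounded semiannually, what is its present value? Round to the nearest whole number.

$2,600

Periodic rate = 2.355%/2 = 0.011775; 64 periods.
P = 5,500/(1 + 0.011775)^64 ≈ 5,500/2.115302238 ≈ 2,600.1013.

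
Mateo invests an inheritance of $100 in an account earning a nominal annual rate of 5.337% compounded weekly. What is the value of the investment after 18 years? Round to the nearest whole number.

Periodic rate = 5.337%/52 = 0.00102635; periods = 52·18 = 936.
A = 100·(1 + 0.05337/52)^936 ≈ 100·2.61213358 ≈ 261.2134.

$261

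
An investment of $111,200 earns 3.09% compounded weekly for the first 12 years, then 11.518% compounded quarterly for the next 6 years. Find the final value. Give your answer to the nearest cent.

$318,409.22

Phase 1: 111,200·(1 + 0.0309/52)^624 ≈ 161,099.1888.
Phase 2: 161,099.1888·(1 + 0.028795)^24 ≈ 318,409.2172.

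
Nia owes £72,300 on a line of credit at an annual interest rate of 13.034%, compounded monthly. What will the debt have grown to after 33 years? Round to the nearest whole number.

Periodic rate = 13.034%/12 = 0.0108617; periods = 12·33 = 396.
A = 72,300·(1 + 0.13034/12)^396 ≈ 72,300·72.09816344472 ≈ 5,212,697.2171.

£5,212,697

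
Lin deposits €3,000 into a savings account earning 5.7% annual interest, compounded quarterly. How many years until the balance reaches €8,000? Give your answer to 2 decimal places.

(1 + 0.01425)^(4t) = 8,000/3,000 = 2.6667.
4t·ln(1 + 0.01425) = ln(2.6667); 4t = 0.98083/0.0141494 ≈ 69.3194.
t ≈ 17.3298 years.

17.33 years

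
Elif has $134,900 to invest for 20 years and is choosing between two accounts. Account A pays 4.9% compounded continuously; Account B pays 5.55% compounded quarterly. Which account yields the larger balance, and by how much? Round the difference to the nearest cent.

Account A growth factor: e^(0.049·20) = e^0.98 ≈ 2.66445624193; balance ≈ 359,435.1470.
Account B growth factor: (1 + 0.013875)^80 ≈ 3.01129395771; balance ≈ 406,223.5549.
Account B is larger by 46,788.4079.

Account B, by $46,788.41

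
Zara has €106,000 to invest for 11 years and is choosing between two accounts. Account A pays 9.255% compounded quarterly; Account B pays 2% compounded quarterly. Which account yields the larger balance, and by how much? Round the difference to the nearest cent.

Account A, by €157,990.91

A: (1 + 0.0231375)^44 ≈ 2.73587416873, so 106,000 × 2.73587416873 ≈ 290,002.6619.
B: (1 + 0.005)^44 ≈ 1.24539385151, so 106,000 × 1.24539385151 ≈ 132,011.7483.
Difference ≈ 157,990.9136 in favor of A.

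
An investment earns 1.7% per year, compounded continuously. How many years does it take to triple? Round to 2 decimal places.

e^(0.017t) = 3, so 0.017t = ln 3 ≈ 1.0986.
t ≈ 1.0986/0.017 ≈ 64.6243.

64.62 years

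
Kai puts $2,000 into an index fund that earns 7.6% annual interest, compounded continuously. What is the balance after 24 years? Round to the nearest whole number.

A = P·e^(rt) = 2,000·e^(0.076·24) = 2,000·e^1.824.
e^1.824 ≈ 6.1965953244, so A ≈ 12,393.1906.

$12,393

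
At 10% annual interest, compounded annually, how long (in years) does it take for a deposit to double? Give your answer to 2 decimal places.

(1 + 0.1)^t = 2.
t = ln 2 / ln(1 + 0.1) ≈ 0.69315/0.0953102 ≈ 7.2725.

7.27 years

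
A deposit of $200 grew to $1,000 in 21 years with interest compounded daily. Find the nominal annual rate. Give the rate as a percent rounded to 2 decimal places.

The 7665-period growth factor is 1,000/200 = 5.
r/365 = 5^(1/7665) − 1 ≈ 0.000209994, so r ≈ 365·0.000209994 = 7.66479%.

7.66%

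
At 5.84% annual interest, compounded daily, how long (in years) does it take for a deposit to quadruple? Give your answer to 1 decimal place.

23.7 years

(1 + 0.00016)^(365t) = 4.
365t = ln 4 / ln(1 + 0.00016) ≈ 1.3863/0.000159987 ≈ 8665.0329.
t ≈ 23.7398.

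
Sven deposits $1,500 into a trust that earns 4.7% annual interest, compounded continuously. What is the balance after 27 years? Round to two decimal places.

A = P·e^(rt) = 1,500·e^(0.047·27) = 1,500·e^1.269.
e^1.269 ≈ 3.55729349, so A ≈ 5,335.9402.

$5,335.94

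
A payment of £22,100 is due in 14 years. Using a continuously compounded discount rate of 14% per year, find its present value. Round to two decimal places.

£3,112.97

P = A·e^(−rt) = 22,100·e^(−1.96).
e^(−1.96) ≈ 0.14085842092, so P ≈ 3,112.9711.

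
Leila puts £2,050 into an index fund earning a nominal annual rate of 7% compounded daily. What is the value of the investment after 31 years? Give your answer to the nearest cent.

Growth factor = (1 + 0.07/365)^11315 ≈ 8.7564620203.
A ≈ 2,050 × 8.7564620203 ≈ 17,950.7471.

£17,950.75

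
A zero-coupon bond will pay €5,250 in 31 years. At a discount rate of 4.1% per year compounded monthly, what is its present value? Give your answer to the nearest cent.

€1,476.09

Periodic rate = 4.1%/12 = 0.00341667; 372 periods.
P = 5,250/(1 + 0.041/12)^372 ≈ 5,250/3.556701753 ≈ 1,476.0867.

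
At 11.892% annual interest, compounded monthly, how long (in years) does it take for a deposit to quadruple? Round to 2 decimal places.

(1 + 0.00991)^(12t) = 4.
12t = ln 4 / ln(1 + 0.00991) ≈ 1.3863/0.00986122 ≈ 140.5804.
t ≈ 11.7150.

11.72 years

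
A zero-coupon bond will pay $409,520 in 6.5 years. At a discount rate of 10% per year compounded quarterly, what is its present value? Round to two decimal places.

Periodic rate = 10%/4 = 0.025; 26 periods.
P = 409,520/(1 + 0.025)^26 ≈ 409,520/1.90029270078 ≈ 215,503.6431.

$215,503.64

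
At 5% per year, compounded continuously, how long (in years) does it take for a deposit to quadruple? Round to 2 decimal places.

27.73 years

e^(0.05t) = 4, so 0.05t = ln 4 ≈ 1.3863.
t ≈ 1.3863/0.05 ≈ 27.7259.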